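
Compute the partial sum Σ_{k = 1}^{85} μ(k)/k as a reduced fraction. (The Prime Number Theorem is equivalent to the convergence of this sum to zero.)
Σ μ(k)/k = -594294471063948716523503740771/44510752614879308559270669665465

Values of μ(k) for 1 ≤ k ≤ 85: μ(1) = 1, μ(2) = -1, μ(3) = -1, μ(5) = -1, μ(6) = 1, μ(7) = -1, μ(10) = 1, μ(11) = -1, μ(13) = -1, μ(14) = 1, μ(15) = 1, μ(17) = -1, μ(19) = -1, μ(21) = 1, μ(22) = 1, μ(23) = -1, μ(26) = 1, μ(29) = -1, μ(30) = -1, μ(31) = -1, μ(33) = 1, μ(34) = 1, μ(35) = 1, μ(37) = -1, μ(38) = 1, μ(39) = 1, μ(41) = -1, μ(42) = -1, μ(43) = -1, μ(46) = 1, μ(47) = -1, μ(51) = 1, μ(53) = -1, μ(55) = 1, μ(57) = 1, μ(58) = 1, μ(59) = -1, μ(61) = -1, μ(62) = 1, μ(65) = 1, μ(66) = -1, μ(67) = -1, μ(69) = 1, μ(70) = -1, μ(71) = -1, μ(73) = -1, μ(74) = 1, μ(77) = 1, μ(78) = -1, μ(79) = -1, μ(82) = 1, μ(83) = -1, μ(85) = 1, with μ = 0 on non-squarefree integers. Summing μ(k)/k for k where μ(k) ≠ 0 gives -594294471063948716523503740771/44510752614879308559270669665465 ≈ -0.0134. (PNT ⟺ this sum → 0 as n → ∞.)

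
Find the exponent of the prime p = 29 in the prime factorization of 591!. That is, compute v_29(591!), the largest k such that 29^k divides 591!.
v_29(591!) = 20

Legendre's formula: v_p(n!) = Σ_{k ≥ 1} ⌊n / p^k⌋. For p = 29, n = 591, the terms are:
  ⌊591/29^1⌋ = ⌊591/29⌋ = 20
(the next term ⌊591/29^2⌋ = 0, terminating the sum). Summing: v_29(591!) = 20 = 20.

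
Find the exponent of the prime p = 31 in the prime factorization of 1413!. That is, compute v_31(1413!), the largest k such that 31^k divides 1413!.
v_31(1413!) = 46

Legendre's formula: v_p(n!) = Σ_{k ≥ 1} ⌊n / p^k⌋. For p = 31, n = 1413, the terms are:
  ⌊1413/31^1⌋ = ⌊1413/31⌋ = 45
  ⌊1413/31^2⌋ = ⌊1413/961⌋ = 1
(the next term ⌊1413/31^3⌋ = 0, terminating the sum). Summing: v_31(1413!) = 45 + 1 = 46.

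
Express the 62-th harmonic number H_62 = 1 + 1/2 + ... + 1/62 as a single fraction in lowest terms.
H_62 = 928551009361054917576341971/197044480683803711251893600

Direct summation: H_62 = 1 + 1/2 + ... + 1/62. The least common denominator is lcm(1, ..., 62) = 591133442051411133755680800; over this denominator the numerator is 591133442051411133755680800 + 295566721025705566877840400 + 197044480683803711251893600 + 147783360512852783438920200 + 118226688410282226751136160 + 98522240341901855625946800 + 84447634578773019107954400 + 73891680256426391719460100 + 65681493561267903750631200 + 59113344205141113375568080 + 53739403822855557614152800 + 49261120170950927812973400 + 45471803234723933365821600 + 42223817289386509553977200 + 39408896136760742250378720 + 36945840128213195859730050 + 34772555414788890220922400 + 32840746780633951875315600 + 31112286423758480723983200 + 29556672102570556687784040 + 28149211526257673035984800 + 26869701911427778807076400 + 25701454002235266685029600 + 24630560085475463906486700 + 23645337682056445350227232 + 22735901617361966682910800 + 21893831187089301250210400 + 21111908644693254776988600 + 20383911794876245991575200 + 19704448068380371125189360 + 19068820711335843024376800 + 18472920064106597929865025 + 17913134607618519204717600 + 17386277707394445110461200 + 16889526915754603821590880 + 16420373390316975937657800 + 15976579514903003615018400 + 15556143211879240361991600 + 15157267744907977788607200 + 14778336051285278343892020 + 14417888830522222774528800 + 14074605763128836517992400 + 13747289350032817064085600 + 13434850955713889403538200 + 13136298712253580750126240 + 12850727001117633342514800 + 12577307277689598590546400 + 12315280042737731953243350 + 12063947796967574158279200 + 11822668841028222675113616 + 11590851804929630073640800 + 11367950808680983341455400 + 11153461170781342146333600 + 10946915593544650625105200 + 10747880764571111522830560 + 10555954322346627388494300 + 10370762141252826907994400 + 10191955897438122995787600 + 10019210882227307351791200 + 9852224034190185562594680 + 9690712164777231700912800 + 9534410355667921512188400 = 2785653028083164752729025913, so H_62 = 2785653028083164752729025913/591133442051411133755680800; reducing by gcd(2785653028083164752729025913, 591133442051411133755680800) = 3 gives 928551009361054917576341971/197044480683803711251893600 ≈ 4.71239. (The PNT-adjacent estimate ln(62) + γ ≈ 4.70435 matches within O(1/n).)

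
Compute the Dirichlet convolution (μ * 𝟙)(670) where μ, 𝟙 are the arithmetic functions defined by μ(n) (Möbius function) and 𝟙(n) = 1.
(μ * 𝟙)(670) = 0

Divisors of 670: [1, 2, 5, 10, 67, 134, 335, 670]. For each d | 670:
  d = 1: μ(1) · 𝟙(670/1) = 1 · 1 = 1
  d = 2: μ(2) · 𝟙(670/2) = -1 · 1 = -1
  d = 5: μ(5) · 𝟙(670/5) = -1 · 1 = -1
  d = 10: μ(10) · 𝟙(670/10) = 1 · 1 = 1
  d = 67: μ(67) · 𝟙(670/67) = -1 · 1 = -1
  d = 134: μ(134) · 𝟙(670/134) = 1 · 1 = 1
  d = 335: μ(335) · 𝟙(670/335) = 1 · 1 = 1
  d = 670: μ(670) · 𝟙(670/670) = -1 · 1 = -1
Summing: (μ * 𝟙)(670) = 1 + -1 + -1 + 1 + -1 + 1 + 1 + -1 = 0.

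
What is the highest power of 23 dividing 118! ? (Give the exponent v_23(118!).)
v_23(118!) = 5

Legendre's formula: v_p(n!) = Σ_{k ≥ 1} ⌊n / p^k⌋. For p = 23, n = 118, the terms are:
  ⌊118/23^1⌋ = ⌊118/23⌋ = 5
(the next term ⌊118/23^2⌋ = 0, terminating the sum). Summing: v_23(118!) = 5 = 5.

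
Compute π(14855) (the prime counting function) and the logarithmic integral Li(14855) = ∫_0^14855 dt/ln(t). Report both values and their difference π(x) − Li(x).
π(14855) = 1740;  Li(14855) ≈ 1761.54;  π(x) − Li(x) ≈ -21.54.

Direct count of primes ≤ 14855 gives π(14855) = 1740. Numerical evaluation of the logarithmic integral gives Li(14855) ≈ 1761.54. The difference π(x) − Li(x) ≈ -21.54 is typically negative for small/moderate x (Li(x) overestimates), though Littlewood's theorem shows this sign changes infinitely often.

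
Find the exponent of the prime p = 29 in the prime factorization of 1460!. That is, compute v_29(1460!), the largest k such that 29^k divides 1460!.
v_29(1460!) = 51

Legendre's formula: v_p(n!) = Σ_{k ≥ 1} ⌊n / p^k⌋. For p = 29, n = 1460, the terms are:
  ⌊1460/29^1⌋ = ⌊1460/29⌋ = 50
  ⌊1460/29^2⌋ = ⌊1460/841⌋ = 1
(the next term ⌊1460/29^3⌋ = 0, terminating the sum). Summing: v_29(1460!) = 50 + 1 = 51.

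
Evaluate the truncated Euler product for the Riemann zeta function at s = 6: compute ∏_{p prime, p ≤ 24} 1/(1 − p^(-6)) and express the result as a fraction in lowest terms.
∏ = 7921457489978054880231124911875/7786417203783354362865572118528

The primes p ≤ 24 are [2, 3, 5, 7, 11, 13, 17, 19, 23]. For each prime, (1 − 1/p^6)^(-1) = p^6 / (p^6 − 1). The product is (1 − 1/2^6)^(-1), (1 − 1/3^6)^(-1), (1 − 1/5^6)^(-1), (1 − 1/7^6)^(-1), (1 − 1/11^6)^(-1), (1 − 1/13^6)^(-1), (1 − 1/17^6)^(-1), (1 − 1/19^6)^(-1), (1 − 1/23^6)^(-1) = ∏ p^6 / (p^6 − 1) = 7921457489978054880231124911875/7786417203783354362865572118528.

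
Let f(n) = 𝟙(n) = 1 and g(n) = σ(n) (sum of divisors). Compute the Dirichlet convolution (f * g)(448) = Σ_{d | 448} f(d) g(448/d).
(𝟙 * σ)(448) = 2223

Divisors of 448: [1, 2, 4, 7, 8, 14, 16, 28, 32, 56, 64, 112, 224, 448]. For each d | 448:
  d = 1: 𝟙(1) · σ(448/1) = 1 · 1016 = 1016
  d = 2: 𝟙(2) · σ(448/2) = 1 · 504 = 504
  d = 4: 𝟙(4) · σ(448/4) = 1 · 248 = 248
  d = 7: 𝟙(7) · σ(448/7) = 1 · 127 = 127
  d = 8: 𝟙(8) · σ(448/8) = 1 · 120 = 120
  d = 14: 𝟙(14) · σ(448/14) = 1 · 63 = 63
  d = 16: 𝟙(16) · σ(448/16) = 1 · 56 = 56
  d = 28: 𝟙(28) · σ(448/28) = 1 · 31 = 31
  d = 32: 𝟙(32) · σ(448/32) = 1 · 24 = 24
  d = 56: 𝟙(56) · σ(448/56) = 1 · 15 = 15
  d = 64: 𝟙(64) · σ(448/64) = 1 · 8 = 8
  d = 112: 𝟙(112) · σ(448/112) = 1 · 7 = 7
  d = 224: 𝟙(224) · σ(448/224) = 1 · 3 = 3
  d = 448: 𝟙(448) · σ(448/448) = 1 · 1 = 1
Summing: (𝟙 * σ)(448) = 1016 + 504 + 248 + 127 + 120 + 63 + 56 + 31 + 24 + 15 + 8 + 7 + 3 + 1 = 2223.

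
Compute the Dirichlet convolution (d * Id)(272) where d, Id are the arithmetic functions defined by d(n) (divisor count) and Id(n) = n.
(d * Id)(272) = 1083

Divisors of 272: [1, 2, 4, 8, 16, 17, 34, 68, 136, 272]. For each d | 272:
  d = 1: d(1) · Id(272/1) = 1 · 272 = 272
  d = 2: d(2) · Id(272/2) = 2 · 136 = 272
  d = 4: d(4) · Id(272/4) = 3 · 68 = 204
  d = 8: d(8) · Id(272/8) = 4 · 34 = 136
  d = 16: d(16) · Id(272/16) = 5 · 17 = 85
  d = 17: d(17) · Id(272/17) = 2 · 16 = 32
  d = 34: d(34) · Id(272/34) = 4 · 8 = 32
  d = 68: d(68) · Id(272/68) = 6 · 4 = 24
  d = 136: d(136) · Id(272/136) = 8 · 2 = 16
  d = 272: d(272) · Id(272/272) = 10 · 1 = 10
Summing: (d * Id)(272) = 272 + 272 + 204 + 136 + 85 + 32 + 32 + 24 + 16 + 10 = 1083.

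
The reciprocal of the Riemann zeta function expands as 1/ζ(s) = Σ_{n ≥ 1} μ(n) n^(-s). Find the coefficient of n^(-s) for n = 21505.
μ(21505) = 1

Factor n = 21505 = 5 · 11 · 17 · 23. μ(n) = 0 if any exponent ≥ 2 (not squarefree); otherwise μ(n) = (−1)^{ω(n)} where ω(n) is the number of distinct prime factors. Applying: μ(21505) = 1.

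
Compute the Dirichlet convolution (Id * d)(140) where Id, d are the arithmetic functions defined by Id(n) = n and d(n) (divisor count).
(Id * d)(140) = 693

Divisors of 140: [1, 2, 4, 5, 7, 10, 14, 20, 28, 35, 70, 140]. For each d | 140:
  d = 1: Id(1) · d(140/1) = 1 · 12 = 12
  d = 2: Id(2) · d(140/2) = 2 · 8 = 16
  d = 4: Id(4) · d(140/4) = 4 · 4 = 16
  d = 5: Id(5) · d(140/5) = 5 · 6 = 30
  d = 7: Id(7) · d(140/7) = 7 · 6 = 42
  d = 10: Id(10) · d(140/10) = 10 · 4 = 40
  d = 14: Id(14) · d(140/14) = 14 · 4 = 56
  d = 20: Id(20) · d(140/20) = 20 · 2 = 40
  d = 28: Id(28) · d(140/28) = 28 · 2 = 56
  d = 35: Id(35) · d(140/35) = 35 · 3 = 105
  d = 70: Id(70) · d(140/70) = 70 · 2 = 140
  d = 140: Id(140) · d(140/140) = 140 · 1 = 140
Summing: (Id * d)(140) = 12 + 16 + 16 + 30 + 42 + 40 + 56 + 40 + 56 + 105 + 140 + 140 = 693.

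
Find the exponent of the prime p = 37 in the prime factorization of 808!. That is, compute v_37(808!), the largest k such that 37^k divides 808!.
v_37(808!) = 21

Legendre's formula: v_p(n!) = Σ_{k ≥ 1} ⌊n / p^k⌋. For p = 37, n = 808, the terms are:
  ⌊808/37^1⌋ = ⌊808/37⌋ = 21
(the next term ⌊808/37^2⌋ = 0, terminating the sum). Summing: v_37(808!) = 21 = 21.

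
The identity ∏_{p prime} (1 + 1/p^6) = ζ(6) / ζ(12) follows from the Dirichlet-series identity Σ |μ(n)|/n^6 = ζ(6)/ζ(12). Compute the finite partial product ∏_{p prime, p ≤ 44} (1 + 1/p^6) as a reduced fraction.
∏ = 1359712698137872510059489328104656331148295030771712937358491632747920000/1336862024495300077504819810119357413472366273194284637902602168232026717

The primes p ≤ 44 are [2, 3, 5, 7, 11, 13, 17, 19, 23, 29, 31, 37, 41, 43]. For each, (1 + 1/p^6) = (p^6 + 1)/p^6. Multiplying these fractions over p ∈ [2, 3, 5, 7, 11, 13, 17, 19, 23, 29, 31, 37, 41, 43] gives 1359712698137872510059489328104656331148295030771712937358491632747920000/1336862024495300077504819810119357413472366273194284637902602168232026717. (In the limit P → ∞ this tends to ζ(6)/ζ(12).)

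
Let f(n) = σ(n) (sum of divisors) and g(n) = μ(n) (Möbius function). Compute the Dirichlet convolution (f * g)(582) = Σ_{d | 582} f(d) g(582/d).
(σ * μ)(582) = 582

Divisors of 582: [1, 2, 3, 6, 97, 194, 291, 582]. For each d | 582:
  d = 1: σ(1) · μ(582/1) = 1 · -1 = -1
  d = 2: σ(2) · μ(582/2) = 3 · 1 = 3
  d = 3: σ(3) · μ(582/3) = 4 · 1 = 4
  d = 6: σ(6) · μ(582/6) = 12 · -1 = -12
  d = 97: σ(97) · μ(582/97) = 98 · 1 = 98
  d = 194: σ(194) · μ(582/194) = 294 · -1 = -294
  d = 291: σ(291) · μ(582/291) = 392 · -1 = -392
  d = 582: σ(582) · μ(582/582) = 1176 · 1 = 1176
Summing: (σ * μ)(582) = -1 + 3 + 4 + -12 + 98 + -294 + -392 + 1176 = 582.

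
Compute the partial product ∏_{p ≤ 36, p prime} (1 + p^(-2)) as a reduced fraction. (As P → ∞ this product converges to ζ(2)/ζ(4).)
∏ = 7292191856800000/4827887490090357

The primes p ≤ 36 are [2, 3, 5, 7, 11, 13, 17, 19, 23, 29, 31]. For each, (1 + 1/p^2) = (p^2 + 1)/p^2. Multiplying these fractions over p ∈ [2, 3, 5, 7, 11, 13, 17, 19, 23, 29, 31] gives 7292191856800000/4827887490090357. (In the limit P → ∞ this tends to ζ(2)/ζ(4).)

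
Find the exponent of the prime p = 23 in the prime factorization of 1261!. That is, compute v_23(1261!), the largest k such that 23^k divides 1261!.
v_23(1261!) = 56

Legendre's formula: v_p(n!) = Σ_{k ≥ 1} ⌊n / p^k⌋. For p = 23, n = 1261, the terms are:
  ⌊1261/23^1⌋ = ⌊1261/23⌋ = 54
  ⌊1261/23^2⌋ = ⌊1261/529⌋ = 2
(the next term ⌊1261/23^3⌋ = 0, terminating the sum). Summing: v_23(1261!) = 54 + 2 = 56.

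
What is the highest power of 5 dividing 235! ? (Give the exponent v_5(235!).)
v_5(235!) = 57

Legendre's formula: v_p(n!) = Σ_{k ≥ 1} ⌊n / p^k⌋. For p = 5, n = 235, the terms are:
  ⌊235/5^1⌋ = ⌊235/5⌋ = 47
  ⌊235/5^2⌋ = ⌊235/25⌋ = 9
  ⌊235/5^3⌋ = ⌊235/125⌋ = 1
(the next term ⌊235/5^4⌋ = 0, terminating the sum). Summing: v_5(235!) = 47 + 9 + 1 = 57.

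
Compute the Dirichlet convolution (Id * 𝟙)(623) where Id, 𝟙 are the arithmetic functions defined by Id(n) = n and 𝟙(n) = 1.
(Id * 𝟙)(623) = 720

Divisors of 623: [1, 7, 89, 623]. For each d | 623:
  d = 1: Id(1) · 𝟙(623/1) = 1 · 1 = 1
  d = 7: Id(7) · 𝟙(623/7) = 7 · 1 = 7
  d = 89: Id(89) · 𝟙(623/89) = 89 · 1 = 89
  d = 623: Id(623) · 𝟙(623/623) = 623 · 1 = 623
Summing: (Id * 𝟙)(623) = 1 + 7 + 89 + 623 = 720.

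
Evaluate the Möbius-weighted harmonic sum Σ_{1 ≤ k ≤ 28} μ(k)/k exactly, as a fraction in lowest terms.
Σ μ(k)/k = 4165258/111546435

Values of μ(k) for 1 ≤ k ≤ 28: μ(1) = 1, μ(2) = -1, μ(3) = -1, μ(5) = -1, μ(6) = 1, μ(7) = -1, μ(10) = 1, μ(11) = -1, μ(13) = -1, μ(14) = 1, μ(15) = 1, μ(17) = -1, μ(19) = -1, μ(21) = 1, μ(22) = 1, μ(23) = -1, μ(26) = 1, with μ = 0 on non-squarefree integers. Summing μ(k)/k for k where μ(k) ≠ 0 gives 4165258/111546435 ≈ 0.0373. (PNT ⟺ this sum → 0 as n → ∞.)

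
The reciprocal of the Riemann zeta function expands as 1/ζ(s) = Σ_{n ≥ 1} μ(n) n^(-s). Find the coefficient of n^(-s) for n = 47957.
μ(47957) = 1

Factor n = 47957 = 7 · 13 · 17 · 31. μ(n) = 0 if any exponent ≥ 2 (not squarefree); otherwise μ(n) = (−1)^{ω(n)} where ω(n) is the number of distinct prime factors. Applying: μ(47957) = 1.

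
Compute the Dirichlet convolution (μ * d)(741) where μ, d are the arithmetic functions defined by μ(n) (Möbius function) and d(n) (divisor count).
(μ * d)(741) = 1

Divisors of 741: [1, 3, 13, 19, 39, 57, 247, 741]. For each d | 741:
  d = 1: μ(1) · d(741/1) = 1 · 8 = 8
  d = 3: μ(3) · d(741/3) = -1 · 4 = -4
  d = 13: μ(13) · d(741/13) = -1 · 4 = -4
  d = 19: μ(19) · d(741/19) = -1 · 4 = -4
  d = 39: μ(39) · d(741/39) = 1 · 2 = 2
  d = 57: μ(57) · d(741/57) = 1 · 2 = 2
  d = 247: μ(247) · d(741/247) = 1 · 2 = 2
  d = 741: μ(741) · d(741/741) = -1 · 1 = -1
Summing: (μ * d)(741) = 8 + -4 + -4 + -4 + 2 + 2 + 2 + -1 = 1.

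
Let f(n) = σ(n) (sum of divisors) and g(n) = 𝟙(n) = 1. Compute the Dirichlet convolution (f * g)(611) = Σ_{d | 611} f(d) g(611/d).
(σ * 𝟙)(611) = 735

Divisors of 611: [1, 13, 47, 611]. For each d | 611:
  d = 1: σ(1) · 𝟙(611/1) = 1 · 1 = 1
  d = 13: σ(13) · 𝟙(611/13) = 14 · 1 = 14
  d = 47: σ(47) · 𝟙(611/47) = 48 · 1 = 48
  d = 611: σ(611) · 𝟙(611/611) = 672 · 1 = 672
Summing: (σ * 𝟙)(611) = 1 + 14 + 48 + 672 = 735.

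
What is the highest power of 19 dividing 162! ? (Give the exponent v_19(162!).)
v_19(162!) = 8

Legendre's formula: v_p(n!) = Σ_{k ≥ 1} ⌊n / p^k⌋. For p = 19, n = 162, the terms are:
  ⌊162/19^1⌋ = ⌊162/19⌋ = 8
(the next term ⌊162/19^2⌋ = 0, terminating the sum). Summing: v_19(162!) = 8 = 8.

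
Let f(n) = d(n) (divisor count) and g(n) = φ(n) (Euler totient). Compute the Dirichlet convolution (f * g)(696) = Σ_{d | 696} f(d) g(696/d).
(d * φ)(696) = 1800

Divisors of 696: [1, 2, 3, 4, 6, 8, 12, 24, 29, 58, 87, 116, 174, 232, 348, 696]. For each d | 696:
  d = 1: d(1) · φ(696/1) = 1 · 224 = 224
  d = 2: d(2) · φ(696/2) = 2 · 112 = 224
  d = 3: d(3) · φ(696/3) = 2 · 112 = 224
  d = 4: d(4) · φ(696/4) = 3 · 56 = 168
  d = 6: d(6) · φ(696/6) = 4 · 56 = 224
  d = 8: d(8) · φ(696/8) = 4 · 56 = 224
  d = 12: d(12) · φ(696/12) = 6 · 28 = 168
  d = 24: d(24) · φ(696/24) = 8 · 28 = 224
  d = 29: d(29) · φ(696/29) = 2 · 8 = 16
  d = 58: d(58) · φ(696/58) = 4 · 4 = 16
  d = 87: d(87) · φ(696/87) = 4 · 4 = 16
  d = 116: d(116) · φ(696/116) = 6 · 2 = 12
  d = 174: d(174) · φ(696/174) = 8 · 2 = 16
  d = 232: d(232) · φ(696/232) = 8 · 2 = 16
  d = 348: d(348) · φ(696/348) = 12 · 1 = 12
  d = 696: d(696) · φ(696/696) = 16 · 1 = 16
Summing: (d * φ)(696) = 224 + 224 + 224 + 168 + 224 + 224 + 168 + 224 + 16 + 16 + 16 + 12 + 16 + 16 + 12 + 16 = 1800.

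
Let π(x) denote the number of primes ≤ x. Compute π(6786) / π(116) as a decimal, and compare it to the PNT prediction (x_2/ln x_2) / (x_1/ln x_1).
π(6786)/π(116) = 873/30 ≈ 29.1000;  PNT prediction ≈ 31.5196.

π(116) = 30 and π(6786) = 873, so π(6786)/π(116) ≈ 29.1000. The PNT-predicted ratio is (6786/ln(6786)) / (116/ln(116)) ≈ 31.5196. The two agree to within a few percent, as expected.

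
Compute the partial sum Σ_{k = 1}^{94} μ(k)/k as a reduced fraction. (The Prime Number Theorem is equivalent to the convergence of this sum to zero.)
Σ μ(k)/k = 122466446403627137841531874324276/3961456982724258461775089600226385

Values of μ(k) for 1 ≤ k ≤ 94: μ(1) = 1, μ(2) = -1, μ(3) = -1, μ(5) = -1, μ(6) = 1, μ(7) = -1, μ(10) = 1, μ(11) = -1, μ(13) = -1, μ(14) = 1, μ(15) = 1, μ(17) = -1, μ(19) = -1, μ(21) = 1, μ(22) = 1, μ(23) = -1, μ(26) = 1, μ(29) = -1, μ(30) = -1, μ(31) = -1, μ(33) = 1, μ(34) = 1, μ(35) = 1, μ(37) = -1, μ(38) = 1, μ(39) = 1, μ(41) = -1, μ(42) = -1, μ(43) = -1, μ(46) = 1, μ(47) = -1, μ(51) = 1, μ(53) = -1, μ(55) = 1, μ(57) = 1, μ(58) = 1, μ(59) = -1, μ(61) = -1, μ(62) = 1, μ(65) = 1, μ(66) = -1, μ(67) = -1, μ(69) = 1, μ(70) = -1, μ(71) = -1, μ(73) = -1, μ(74) = 1, μ(77) = 1, μ(78) = -1, μ(79) = -1, μ(82) = 1, μ(83) = -1, μ(85) = 1, μ(86) = 1, μ(87) = 1, μ(89) = -1, μ(91) = 1, μ(93) = 1, μ(94) = 1, with μ = 0 on non-squarefree integers. Summing μ(k)/k for k where μ(k) ≠ 0 gives 122466446403627137841531874324276/3961456982724258461775089600226385 ≈ 0.0309. (PNT ⟺ this sum → 0 as n → ∞.)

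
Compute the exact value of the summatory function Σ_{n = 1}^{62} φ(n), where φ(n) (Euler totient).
Σ_{n ≤ 62} φ(n) = 1192

Compute φ(n) for each 1 ≤ n ≤ 62: φ(1) = 1, φ(2) = 1, φ(3) = 2, φ(4) = 2, φ(5) = 4, φ(6) = 2, φ(7) = 6, φ(8) = 4, φ(9) = 6, φ(10) = 4, φ(11) = 10, φ(12) = 4, φ(13) = 12, φ(14) = 6, φ(15) = 8, φ(16) = 8, φ(17) = 16, φ(18) = 6, φ(19) = 18, φ(20) = 8, φ(21) = 12, φ(22) = 10, φ(23) = 22, φ(24) = 8, φ(25) = 20, φ(26) = 12, φ(27) = 18, φ(28) = 12, φ(29) = 28, φ(30) = 8, φ(31) = 30, φ(32) = 16, φ(33) = 20, φ(34) = 16, φ(35) = 24, φ(36) = 12, φ(37) = 36, φ(38) = 18, φ(39) = 24, φ(40) = 16, φ(41) = 40, φ(42) = 12, φ(43) = 42, φ(44) = 20, φ(45) = 24, φ(46) = 22, φ(47) = 46, φ(48) = 16, φ(49) = 42, φ(50) = 20, φ(51) = 32, φ(52) = 24, φ(53) = 52, φ(54) = 18, φ(55) = 40, φ(56) = 24, φ(57) = 36, φ(58) = 28, φ(59) = 58, φ(60) = 16, φ(61) = 60, φ(62) = 30. Summing all 62 values: 1192. (Average order: Σ_{n ≤ x} φ(n) ~ (3/π²) x². For x = 62, (3/π²)·62² ≈ 1168.44.)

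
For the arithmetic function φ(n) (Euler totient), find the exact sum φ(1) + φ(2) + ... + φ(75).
Σ_{n ≤ 75} φ(n) = 1736

Compute φ(n) for each 1 ≤ n ≤ 75: φ(1) = 1, φ(2) = 1, φ(3) = 2, φ(4) = 2, φ(5) = 4, φ(6) = 2, φ(7) = 6, φ(8) = 4, φ(9) = 6, φ(10) = 4, φ(11) = 10, φ(12) = 4, φ(13) = 12, φ(14) = 6, φ(15) = 8, φ(16) = 8, φ(17) = 16, φ(18) = 6, φ(19) = 18, φ(20) = 8, φ(21) = 12, φ(22) = 10, φ(23) = 22, φ(24) = 8, φ(25) = 20, φ(26) = 12, φ(27) = 18, φ(28) = 12, φ(29) = 28, φ(30) = 8, φ(31) = 30, φ(32) = 16, φ(33) = 20, φ(34) = 16, φ(35) = 24, φ(36) = 12, φ(37) = 36, φ(38) = 18, φ(39) = 24, φ(40) = 16, φ(41) = 40, φ(42) = 12, φ(43) = 42, φ(44) = 20, φ(45) = 24, φ(46) = 22, φ(47) = 46, φ(48) = 16, φ(49) = 42, φ(50) = 20, φ(51) = 32, φ(52) = 24, φ(53) = 52, φ(54) = 18, φ(55) = 40, φ(56) = 24, φ(57) = 36, φ(58) = 28, φ(59) = 58, φ(60) = 16, φ(61) = 60, φ(62) = 30, φ(63) = 36, φ(64) = 32, φ(65) = 48, φ(66) = 20, φ(67) = 66, φ(68) = 32, φ(69) = 44, φ(70) = 24, φ(71) = 70, φ(72) = 24, φ(73) = 72, φ(74) = 36, φ(75) = 40. Summing all 75 values: 1736. (Average order: Σ_{n ≤ x} φ(n) ~ (3/π²) x². For x = 75, (3/π²)·75² ≈ 1709.79.)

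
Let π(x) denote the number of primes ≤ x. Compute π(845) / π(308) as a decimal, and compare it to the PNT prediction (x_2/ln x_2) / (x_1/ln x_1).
π(845)/π(308) = 146/63 ≈ 2.3175;  PNT prediction ≈ 2.3327.

π(308) = 63 and π(845) = 146, so π(845)/π(308) ≈ 2.3175. The PNT-predicted ratio is (845/ln(845)) / (308/ln(308)) ≈ 2.3327. The two agree to within a few percent, as expected.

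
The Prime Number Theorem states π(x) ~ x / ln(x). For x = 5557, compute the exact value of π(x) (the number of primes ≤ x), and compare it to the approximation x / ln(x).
π(5557) = 733;  x/ln(x) ≈ 644.45;  relative error ≈ 12.08%.

Directly count primes up to 5557: π(5557) = 733. The PNT approximation gives 5557/ln(5557) ≈ 5557/8.62281 ≈ 644.45. Relative error (π(x) − x/ln(x)) / π(x) ≈ 12.08%; the approximation is known to undercount slightly (Li(x) is a better estimate).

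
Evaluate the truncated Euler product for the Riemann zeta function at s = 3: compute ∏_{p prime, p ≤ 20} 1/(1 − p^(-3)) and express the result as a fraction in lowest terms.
∏ = 3674541645775/3057655868928

The primes p ≤ 20 are [2, 3, 5, 7, 11, 13, 17, 19]. For each prime, (1 − 1/p^3)^(-1) = p^3 / (p^3 − 1). The product is (1 − 1/2^3)^(-1), (1 − 1/3^3)^(-1), (1 − 1/5^3)^(-1), (1 − 1/7^3)^(-1), (1 − 1/11^3)^(-1), (1 − 1/13^3)^(-1), (1 − 1/17^3)^(-1), (1 − 1/19^3)^(-1) = ∏ p^3 / (p^3 − 1) = 3674541645775/3057655868928.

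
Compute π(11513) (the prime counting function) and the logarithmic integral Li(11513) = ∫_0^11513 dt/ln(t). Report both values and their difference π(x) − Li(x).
π(11513) = 1388;  Li(11513) ≈ 1409.14;  π(x) − Li(x) ≈ -21.14.

Direct count of primes ≤ 11513 gives π(11513) = 1388. Numerical evaluation of the logarithmic integral gives Li(11513) ≈ 1409.14. The difference π(x) − Li(x) ≈ -21.14 is typically negative for small/moderate x (Li(x) overestimates), though Littlewood's theorem shows this sign changes infinitely often.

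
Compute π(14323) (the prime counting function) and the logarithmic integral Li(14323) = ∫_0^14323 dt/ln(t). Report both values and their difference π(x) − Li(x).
π(14323) = 1680;  Li(14323) ≈ 1706.05;  π(x) − Li(x) ≈ -26.05.

Direct count of primes ≤ 14323 gives π(14323) = 1680. Numerical evaluation of the logarithmic integral gives Li(14323) ≈ 1706.05. The difference π(x) − Li(x) ≈ -26.05 is typically negative for small/moderate x (Li(x) overestimates), though Littlewood's theorem shows this sign changes infinitely often.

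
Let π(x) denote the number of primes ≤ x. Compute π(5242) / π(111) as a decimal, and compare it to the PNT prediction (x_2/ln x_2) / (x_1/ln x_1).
π(5242)/π(111) = 697/29 ≈ 24.0345;  PNT prediction ≈ 25.9688.

π(111) = 29 and π(5242) = 697, so π(5242)/π(111) ≈ 24.0345. The PNT-predicted ratio is (5242/ln(5242)) / (111/ln(111)) ≈ 25.9688. The two agree to within a few percent, as expected.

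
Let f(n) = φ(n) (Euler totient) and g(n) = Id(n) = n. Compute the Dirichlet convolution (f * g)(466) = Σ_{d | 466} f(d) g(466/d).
(φ * Id)(466) = 1395

Divisors of 466: [1, 2, 233, 466]. For each d | 466:
  d = 1: φ(1) · Id(466/1) = 1 · 466 = 466
  d = 2: φ(2) · Id(466/2) = 1 · 233 = 233
  d = 233: φ(233) · Id(466/233) = 232 · 2 = 464
  d = 466: φ(466) · Id(466/466) = 232 · 1 = 232
Summing: (φ * Id)(466) = 466 + 233 + 464 + 232 = 1395.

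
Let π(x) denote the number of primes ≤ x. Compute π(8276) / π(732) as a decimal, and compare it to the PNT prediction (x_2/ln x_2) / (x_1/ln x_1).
π(8276)/π(732) = 1038/129 ≈ 8.0465;  PNT prediction ≈ 8.2664.

π(732) = 129 and π(8276) = 1038, so π(8276)/π(732) ≈ 8.0465. The PNT-predicted ratio is (8276/ln(8276)) / (732/ln(732)) ≈ 8.2664. The two agree to within a few percent, as expected.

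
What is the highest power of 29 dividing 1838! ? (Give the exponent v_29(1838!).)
v_29(1838!) = 65

Legendre's formula: v_p(n!) = Σ_{k ≥ 1} ⌊n / p^k⌋. For p = 29, n = 1838, the terms are:
  ⌊1838/29^1⌋ = ⌊1838/29⌋ = 63
  ⌊1838/29^2⌋ = ⌊1838/841⌋ = 2
(the next term ⌊1838/29^3⌋ = 0, terminating the sum). Summing: v_29(1838!) = 63 + 2 = 65.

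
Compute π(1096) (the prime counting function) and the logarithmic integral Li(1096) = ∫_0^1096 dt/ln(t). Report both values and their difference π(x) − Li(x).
π(1096) = 183;  Li(1096) ≈ 191.41;  π(x) − Li(x) ≈ -8.41.

Direct count of primes ≤ 1096 gives π(1096) = 183. Numerical evaluation of the logarithmic integral gives Li(1096) ≈ 191.41. The difference π(x) − Li(x) ≈ -8.41 is typically negative for small/moderate x (Li(x) overestimates), though Littlewood's theorem shows this sign changes infinitely often.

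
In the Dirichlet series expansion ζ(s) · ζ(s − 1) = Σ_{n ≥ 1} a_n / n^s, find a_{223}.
σ(223) = 224

In the product (Σ m^0/m^s)(Σ k / k^s) = Σ (Σ_{d | n} d) / n^s, the coefficient of 1/n^s is σ(n) = Σ_{d | n} d. For n = 223, divisors are [1, 223]; summing: σ(223) = 224.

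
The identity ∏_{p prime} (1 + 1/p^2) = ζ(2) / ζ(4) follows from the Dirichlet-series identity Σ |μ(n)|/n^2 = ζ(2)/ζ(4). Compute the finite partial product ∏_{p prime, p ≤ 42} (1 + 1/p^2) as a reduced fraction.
∏ = 15660474728144000000/10354486835212066701

The primes p ≤ 42 are [2, 3, 5, 7, 11, 13, 17, 19, 23, 29, 31, 37, 41]. For each, (1 + 1/p^2) = (p^2 + 1)/p^2. Multiplying these fractions over p ∈ [2, 3, 5, 7, 11, 13, 17, 19, 23, 29, 31, 37, 41] gives 15660474728144000000/10354486835212066701. (In the limit P → ∞ this tends to ζ(2)/ζ(4).)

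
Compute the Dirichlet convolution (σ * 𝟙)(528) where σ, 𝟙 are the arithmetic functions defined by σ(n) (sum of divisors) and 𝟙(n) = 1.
(σ * 𝟙)(528) = 3705

Divisors of 528: [1, 2, 3, 4, 6, 8, 11, 12, 16, 22, 24, 33, 44, 48, 66, 88, 132, 176, 264, 528]. For each d | 528:
  d = 1: σ(1) · 𝟙(528/1) = 1 · 1 = 1
  d = 2: σ(2) · 𝟙(528/2) = 3 · 1 = 3
  d = 3: σ(3) · 𝟙(528/3) = 4 · 1 = 4
  d = 4: σ(4) · 𝟙(528/4) = 7 · 1 = 7
  d = 6: σ(6) · 𝟙(528/6) = 12 · 1 = 12
  d = 8: σ(8) · 𝟙(528/8) = 15 · 1 = 15
  d = 11: σ(11) · 𝟙(528/11) = 12 · 1 = 12
  d = 12: σ(12) · 𝟙(528/12) = 28 · 1 = 28
  d = 16: σ(16) · 𝟙(528/16) = 31 · 1 = 31
  d = 22: σ(22) · 𝟙(528/22) = 36 · 1 = 36
  d = 24: σ(24) · 𝟙(528/24) = 60 · 1 = 60
  d = 33: σ(33) · 𝟙(528/33) = 48 · 1 = 48
  d = 44: σ(44) · 𝟙(528/44) = 84 · 1 = 84
  d = 48: σ(48) · 𝟙(528/48) = 124 · 1 = 124
  d = 66: σ(66) · 𝟙(528/66) = 144 · 1 = 144
  d = 88: σ(88) · 𝟙(528/88) = 180 · 1 = 180
  d = 132: σ(132) · 𝟙(528/132) = 336 · 1 = 336
  d = 176: σ(176) · 𝟙(528/176) = 372 · 1 = 372
  d = 264: σ(264) · 𝟙(528/264) = 720 · 1 = 720
  d = 528: σ(528) · 𝟙(528/528) = 1488 · 1 = 1488
Summing: (σ * 𝟙)(528) = 1 + 3 + 4 + 7 + 12 + 15 + 12 + 28 + 31 + 36 + 60 + 48 + 84 + 124 + 144 + 180 + 336 + 372 + 720 + 1488 = 3705.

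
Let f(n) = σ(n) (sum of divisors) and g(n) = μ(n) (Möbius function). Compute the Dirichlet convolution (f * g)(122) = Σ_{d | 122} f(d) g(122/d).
(σ * μ)(122) = 122

Divisors of 122: [1, 2, 61, 122]. For each d | 122:
  d = 1: σ(1) · μ(122/1) = 1 · 1 = 1
  d = 2: σ(2) · μ(122/2) = 3 · -1 = -3
  d = 61: σ(61) · μ(122/61) = 62 · -1 = -62
  d = 122: σ(122) · μ(122/122) = 186 · 1 = 186
Summing: (σ * μ)(122) = 1 + -3 + -62 + 186 = 122.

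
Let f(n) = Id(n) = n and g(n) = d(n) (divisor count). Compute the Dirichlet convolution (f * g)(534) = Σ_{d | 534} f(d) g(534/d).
(Id * d)(534) = 1820

Divisors of 534: [1, 2, 3, 6, 89, 178, 267, 534]. For each d | 534:
  d = 1: Id(1) · d(534/1) = 1 · 8 = 8
  d = 2: Id(2) · d(534/2) = 2 · 4 = 8
  d = 3: Id(3) · d(534/3) = 3 · 4 = 12
  d = 6: Id(6) · d(534/6) = 6 · 2 = 12
  d = 89: Id(89) · d(534/89) = 89 · 4 = 356
  d = 178: Id(178) · d(534/178) = 178 · 2 = 356
  d = 267: Id(267) · d(534/267) = 267 · 2 = 534
  d = 534: Id(534) · d(534/534) = 534 · 1 = 534
Summing: (Id * d)(534) = 8 + 8 + 12 + 12 + 356 + 356 + 534 + 534 = 1820.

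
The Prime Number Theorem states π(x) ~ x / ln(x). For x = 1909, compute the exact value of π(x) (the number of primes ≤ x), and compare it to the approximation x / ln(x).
π(1909) = 292;  x/ln(x) ≈ 252.70;  relative error ≈ 13.46%.

Directly count primes up to 1909: π(1909) = 292. The PNT approximation gives 1909/ln(1909) ≈ 1909/7.55433 ≈ 252.70. Relative error (π(x) − x/ln(x)) / π(x) ≈ 13.46%; the approximation is known to undercount slightly (Li(x) is a better estimate).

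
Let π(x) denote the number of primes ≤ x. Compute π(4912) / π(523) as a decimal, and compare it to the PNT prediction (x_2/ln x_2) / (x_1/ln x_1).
π(4912)/π(523) = 656/99 ≈ 6.6263;  PNT prediction ≈ 6.9169.

π(523) = 99 and π(4912) = 656, so π(4912)/π(523) ≈ 6.6263. The PNT-predicted ratio is (4912/ln(4912)) / (523/ln(523)) ≈ 6.9169. The two agree to within a few percent, as expected.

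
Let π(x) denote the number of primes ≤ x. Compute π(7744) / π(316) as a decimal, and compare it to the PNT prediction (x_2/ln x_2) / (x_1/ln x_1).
π(7744)/π(316) = 982/65 ≈ 15.1077;  PNT prediction ≈ 15.7518.

π(316) = 65 and π(7744) = 982, so π(7744)/π(316) ≈ 15.1077. The PNT-predicted ratio is (7744/ln(7744)) / (316/ln(316)) ≈ 15.7518. The two agree to within a few percent, as expected.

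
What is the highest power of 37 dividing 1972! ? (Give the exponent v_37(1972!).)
v_37(1972!) = 54

Legendre's formula: v_p(n!) = Σ_{k ≥ 1} ⌊n / p^k⌋. For p = 37, n = 1972, the terms are:
  ⌊1972/37^1⌋ = ⌊1972/37⌋ = 53
  ⌊1972/37^2⌋ = ⌊1972/1369⌋ = 1
(the next term ⌊1972/37^3⌋ = 0, terminating the sum). Summing: v_37(1972!) = 53 + 1 = 54.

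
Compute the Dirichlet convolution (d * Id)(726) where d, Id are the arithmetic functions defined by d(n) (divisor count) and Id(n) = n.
(d * Id)(726) = 2920

Divisors of 726: [1, 2, 3, 6, 11, 22, 33, 66, 121, 242, 363, 726]. For each d | 726:
  d = 1: d(1) · Id(726/1) = 1 · 726 = 726
  d = 2: d(2) · Id(726/2) = 2 · 363 = 726
  d = 3: d(3) · Id(726/3) = 2 · 242 = 484
  d = 6: d(6) · Id(726/6) = 4 · 121 = 484
  d = 11: d(11) · Id(726/11) = 2 · 66 = 132
  d = 22: d(22) · Id(726/22) = 4 · 33 = 132
  d = 33: d(33) · Id(726/33) = 4 · 22 = 88
  d = 66: d(66) · Id(726/66) = 8 · 11 = 88
  d = 121: d(121) · Id(726/121) = 3 · 6 = 18
  d = 242: d(242) · Id(726/242) = 6 · 3 = 18
  d = 363: d(363) · Id(726/363) = 6 · 2 = 12
  d = 726: d(726) · Id(726/726) = 12 · 1 = 12
Summing: (d * Id)(726) = 726 + 726 + 484 + 484 + 132 + 132 + 88 + 88 + 18 + 18 + 12 + 12 = 2920.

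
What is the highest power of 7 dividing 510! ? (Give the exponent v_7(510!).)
v_7(510!) = 83

Legendre's formula: v_p(n!) = Σ_{k ≥ 1} ⌊n / p^k⌋. For p = 7, n = 510, the terms are:
  ⌊510/7^1⌋ = ⌊510/7⌋ = 72
  ⌊510/7^2⌋ = ⌊510/49⌋ = 10
  ⌊510/7^3⌋ = ⌊510/343⌋ = 1
(the next term ⌊510/7^4⌋ = 0, terminating the sum). Summing: v_7(510!) = 72 + 10 + 1 = 83.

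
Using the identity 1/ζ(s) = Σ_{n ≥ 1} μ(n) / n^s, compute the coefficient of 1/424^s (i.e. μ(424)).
μ(424) = 0

Factor n = 424 = 2^3 · 53. μ(n) = 0 if any exponent ≥ 2 (not squarefree); otherwise μ(n) = (−1)^{ω(n)} where ω(n) is the number of distinct prime factors. Applying: μ(424) = 0.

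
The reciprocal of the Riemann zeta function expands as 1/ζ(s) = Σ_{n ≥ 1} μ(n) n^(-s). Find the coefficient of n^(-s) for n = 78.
μ(78) = -1

Factor n = 78 = 2 · 3 · 13. μ(n) = 0 if any exponent ≥ 2 (not squarefree); otherwise μ(n) = (−1)^{ω(n)} where ω(n) is the number of distinct prime factors. Applying: μ(78) = -1.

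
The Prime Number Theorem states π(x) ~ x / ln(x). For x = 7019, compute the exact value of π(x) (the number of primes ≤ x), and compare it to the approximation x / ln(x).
π(7019) = 903;  x/ln(x) ≈ 792.54;  relative error ≈ 12.23%.

Directly count primes up to 7019: π(7019) = 903. The PNT approximation gives 7019/ln(7019) ≈ 7019/8.85638 ≈ 792.54. Relative error (π(x) − x/ln(x)) / π(x) ≈ 12.23%; the approximation is known to undercount slightly (Li(x) is a better estimate).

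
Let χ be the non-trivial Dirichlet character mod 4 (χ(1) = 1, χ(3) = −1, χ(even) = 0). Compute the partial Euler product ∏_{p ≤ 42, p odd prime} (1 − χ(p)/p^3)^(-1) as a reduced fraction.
∏ = 317583502136600214370347226405/327754858760764671044087709696

The odd primes p ≤ 42 are [3, 5, 7, 11, 13, 17, 19, 23, 29, 31, 37, 41]. For each, χ(p) = 1 if p ≡ 1 mod 4, χ(p) = −1 if p ≡ 3 mod 4. Taking (1 − χ(p)/p^3)^(-1) = p^3/(p^3 − χ(p)): (1 − (-1)/3^3)^(-1) · (1 − (1)/5^3)^(-1) · (1 − (-1)/7^3)^(-1) · (1 − (-1)/11^3)^(-1) · (1 − (1)/13^3)^(-1) · (1 − (1)/17^3)^(-1) · (1 − (-1)/19^3)^(-1) · (1 − (-1)/23^3)^(-1) · (1 − (1)/29^3)^(-1) · (1 − (-1)/31^3)^(-1) · (1 − (1)/37^3)^(-1) · (1 − (1)/41^3)^(-1) = 317583502136600214370347226405/327754858760764671044087709696.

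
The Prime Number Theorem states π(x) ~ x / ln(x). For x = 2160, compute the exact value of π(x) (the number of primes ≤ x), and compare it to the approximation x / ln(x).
π(2160) = 325;  x/ln(x) ≈ 281.33;  relative error ≈ 13.44%.

Directly count primes up to 2160: π(2160) = 325. The PNT approximation gives 2160/ln(2160) ≈ 2160/7.67786 ≈ 281.33. Relative error (π(x) − x/ln(x)) / π(x) ≈ 13.44%; the approximation is known to undercount slightly (Li(x) is a better estimate).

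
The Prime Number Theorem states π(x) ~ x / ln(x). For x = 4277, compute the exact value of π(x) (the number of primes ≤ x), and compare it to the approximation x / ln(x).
π(4277) = 587;  x/ln(x) ≈ 511.54;  relative error ≈ 12.85%.

Directly count primes up to 4277: π(4277) = 587. The PNT approximation gives 4277/ln(4277) ≈ 4277/8.36101 ≈ 511.54. Relative error (π(x) − x/ln(x)) / π(x) ≈ 12.85%; the approximation is known to undercount slightly (Li(x) is a better estimate).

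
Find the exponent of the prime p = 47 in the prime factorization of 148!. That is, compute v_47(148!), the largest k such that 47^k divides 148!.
v_47(148!) = 3

Legendre's formula: v_p(n!) = Σ_{k ≥ 1} ⌊n / p^k⌋. For p = 47, n = 148, the terms are:
  ⌊148/47^1⌋ = ⌊148/47⌋ = 3
(the next term ⌊148/47^2⌋ = 0, terminating the sum). Summing: v_47(148!) = 3 = 3.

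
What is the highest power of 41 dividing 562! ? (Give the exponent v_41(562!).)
v_41(562!) = 13

Legendre's formula: v_p(n!) = Σ_{k ≥ 1} ⌊n / p^k⌋. For p = 41, n = 562, the terms are:
  ⌊562/41^1⌋ = ⌊562/41⌋ = 13
(the next term ⌊562/41^2⌋ = 0, terminating the sum). Summing: v_41(562!) = 13 = 13.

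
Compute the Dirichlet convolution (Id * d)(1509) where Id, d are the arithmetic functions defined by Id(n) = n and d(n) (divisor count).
(Id * d)(1509) = 2525

Divisors of 1509: [1, 3, 503, 1509]. For each d | 1509:
  d = 1: Id(1) · d(1509/1) = 1 · 4 = 4
  d = 3: Id(3) · d(1509/3) = 3 · 2 = 6
  d = 503: Id(503) · d(1509/503) = 503 · 2 = 1006
  d = 1509: Id(1509) · d(1509/1509) = 1509 · 1 = 1509
Summing: (Id * d)(1509) = 4 + 6 + 1006 + 1509 = 2525.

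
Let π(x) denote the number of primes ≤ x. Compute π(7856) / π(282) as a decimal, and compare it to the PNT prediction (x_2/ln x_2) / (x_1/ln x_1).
π(7856)/π(282) = 992/60 ≈ 16.5333;  PNT prediction ≈ 17.5240.

π(282) = 60 and π(7856) = 992, so π(7856)/π(282) ≈ 16.5333. The PNT-predicted ratio is (7856/ln(7856)) / (282/ln(282)) ≈ 17.5240. The two agree to within a few percent, as expected.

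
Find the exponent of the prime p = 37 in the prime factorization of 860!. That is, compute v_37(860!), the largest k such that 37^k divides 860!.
v_37(860!) = 23

Legendre's formula: v_p(n!) = Σ_{k ≥ 1} ⌊n / p^k⌋. For p = 37, n = 860, the terms are:
  ⌊860/37^1⌋ = ⌊860/37⌋ = 23
(the next term ⌊860/37^2⌋ = 0, terminating the sum). Summing: v_37(860!) = 23 = 23.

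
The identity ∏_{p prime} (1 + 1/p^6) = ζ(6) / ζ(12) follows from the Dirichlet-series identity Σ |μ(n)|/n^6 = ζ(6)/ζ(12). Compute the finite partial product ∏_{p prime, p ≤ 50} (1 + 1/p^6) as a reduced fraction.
∏ = 862155056480201047883460386910418315829132841121015872043175453729006428800800000/847666095717512475523225986389496867701830685289319692004055511811488189213173229

The primes p ≤ 50 are [2, 3, 5, 7, 11, 13, 17, 19, 23, 29, 31, 37, 41, 43, 47]. For each, (1 + 1/p^6) = (p^6 + 1)/p^6. Multiplying these fractions over p ∈ [2, 3, 5, 7, 11, 13, 17, 19, 23, 29, 31, 37, 41, 43, 47] gives 862155056480201047883460386910418315829132841121015872043175453729006428800800000/847666095717512475523225986389496867701830685289319692004055511811488189213173229. (In the limit P → ∞ this tends to ζ(6)/ζ(12).)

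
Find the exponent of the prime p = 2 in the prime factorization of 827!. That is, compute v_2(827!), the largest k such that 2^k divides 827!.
v_2(827!) = 820

Legendre's formula: v_p(n!) = Σ_{k ≥ 1} ⌊n / p^k⌋. For p = 2, n = 827, the terms are:
  ⌊827/2^1⌋ = ⌊827/2⌋ = 413
  ⌊827/2^2⌋ = ⌊827/4⌋ = 206
  ⌊827/2^3⌋ = ⌊827/8⌋ = 103
  ⌊827/2^4⌋ = ⌊827/16⌋ = 51
  ⌊827/2^5⌋ = ⌊827/32⌋ = 25
  ⌊827/2^6⌋ = ⌊827/64⌋ = 12
  ⌊827/2^7⌋ = ⌊827/128⌋ = 6
  ⌊827/2^8⌋ = ⌊827/256⌋ = 3
  ⌊827/2^9⌋ = ⌊827/512⌋ = 1
(the next term ⌊827/2^10⌋ = 0, terminating the sum). Summing: v_2(827!) = 413 + 206 + 103 + 51 + 25 + 12 + 6 + 3 + 1 = 820.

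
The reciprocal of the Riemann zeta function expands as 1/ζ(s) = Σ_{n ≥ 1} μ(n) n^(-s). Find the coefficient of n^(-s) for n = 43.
μ(43) = -1

Factor n = 43 = 43. μ(n) = 0 if any exponent ≥ 2 (not squarefree); otherwise μ(n) = (−1)^{ω(n)} where ω(n) is the number of distinct prime factors. Applying: μ(43) = -1.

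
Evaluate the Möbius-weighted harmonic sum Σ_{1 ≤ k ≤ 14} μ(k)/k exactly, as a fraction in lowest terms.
Σ μ(k)/k = -89/15015

Values of μ(k) for 1 ≤ k ≤ 14: μ(1) = 1, μ(2) = -1, μ(3) = -1, μ(5) = -1, μ(6) = 1, μ(7) = -1, μ(10) = 1, μ(11) = -1, μ(13) = -1, μ(14) = 1, with μ = 0 on non-squarefree integers. Summing μ(k)/k for k where μ(k) ≠ 0 gives -89/15015 ≈ -0.0059. (PNT ⟺ this sum → 0 as n → ∞.)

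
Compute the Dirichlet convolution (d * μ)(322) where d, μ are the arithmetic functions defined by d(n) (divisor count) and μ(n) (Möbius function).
(d * μ)(322) = 1

Divisors of 322: [1, 2, 7, 14, 23, 46, 161, 322]. For each d | 322:
  d = 1: d(1) · μ(322/1) = 1 · -1 = -1
  d = 2: d(2) · μ(322/2) = 2 · 1 = 2
  d = 7: d(7) · μ(322/7) = 2 · 1 = 2
  d = 14: d(14) · μ(322/14) = 4 · -1 = -4
  d = 23: d(23) · μ(322/23) = 2 · 1 = 2
  d = 46: d(46) · μ(322/46) = 4 · -1 = -4
  d = 161: d(161) · μ(322/161) = 4 · -1 = -4
  d = 322: d(322) · μ(322/322) = 8 · 1 = 8
Summing: (d * μ)(322) = -1 + 2 + 2 + -4 + 2 + -4 + -4 + 8 = 1.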